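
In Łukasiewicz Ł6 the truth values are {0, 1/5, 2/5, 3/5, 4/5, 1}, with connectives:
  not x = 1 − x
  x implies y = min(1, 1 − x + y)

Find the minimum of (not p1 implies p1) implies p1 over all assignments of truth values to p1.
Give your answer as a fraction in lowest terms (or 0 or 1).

3/5

Take p1 = 2/5:
not p1 = not 2/5 = 3/5
not p1 implies p1 = 3/5 implies 2/5 = 4/5
(not p1 implies p1) implies p1 = 4/5 implies 2/5 = 3/5
No assignment yields a value below 3/5, so this is the minimum.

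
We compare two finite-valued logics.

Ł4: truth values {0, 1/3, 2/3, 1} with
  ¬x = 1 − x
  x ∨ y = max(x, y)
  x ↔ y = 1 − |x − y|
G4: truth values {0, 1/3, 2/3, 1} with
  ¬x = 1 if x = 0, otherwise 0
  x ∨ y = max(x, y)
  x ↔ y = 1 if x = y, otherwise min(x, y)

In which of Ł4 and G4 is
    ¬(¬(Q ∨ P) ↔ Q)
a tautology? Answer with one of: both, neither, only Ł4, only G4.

In Ł4: at P = 0, Q = 1/3 the value is 1/3 — not a tautology.
In G4: at P = 1/3, Q = 0 the value is 0 — not a tautology.

neither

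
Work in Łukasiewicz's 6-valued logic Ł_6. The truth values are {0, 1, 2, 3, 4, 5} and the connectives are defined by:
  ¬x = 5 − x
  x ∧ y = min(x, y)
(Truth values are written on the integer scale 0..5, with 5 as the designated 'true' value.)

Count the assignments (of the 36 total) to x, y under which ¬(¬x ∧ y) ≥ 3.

27

value 5: 11 assignments (counts)
value 4: 9 assignments (counts)
value 3: 7 assignments (counts)
value 2: 5 assignments
value 1: 3 assignments
value 0: 1 assignment
So 27 of the 36 assignments meet the threshold.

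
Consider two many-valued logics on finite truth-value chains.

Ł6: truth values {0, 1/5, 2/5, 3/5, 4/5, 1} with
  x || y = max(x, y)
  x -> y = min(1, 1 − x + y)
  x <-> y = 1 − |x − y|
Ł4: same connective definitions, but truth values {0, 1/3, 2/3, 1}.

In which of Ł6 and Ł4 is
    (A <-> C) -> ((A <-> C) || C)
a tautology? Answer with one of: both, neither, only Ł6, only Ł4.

In Ł6: every assignment gives 1 — tautology.
In Ł4: every assignment gives 1 — tautology.

both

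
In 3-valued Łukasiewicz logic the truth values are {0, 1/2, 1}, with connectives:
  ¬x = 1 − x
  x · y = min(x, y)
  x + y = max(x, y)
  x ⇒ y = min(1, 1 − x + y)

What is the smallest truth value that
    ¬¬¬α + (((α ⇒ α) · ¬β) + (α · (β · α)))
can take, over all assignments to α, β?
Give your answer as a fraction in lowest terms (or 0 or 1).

1/2

Take α = 1/2, β = 1/2:
¬α = ¬1/2 = 1/2
¬¬α = ¬1/2 = 1/2
¬¬¬α = ¬1/2 = 1/2
α ⇒ α = 1/2 ⇒ 1/2 = 1
¬β = ¬1/2 = 1/2
(α ⇒ α) · ¬β = 1 · 1/2 = 1/2
β · α = 1/2 · 1/2 = 1/2
α · (β · α) = 1/2 · 1/2 = 1/2
((α ⇒ α) · ¬β) + (α · (β · α)) = 1/2 + 1/2 = 1/2
¬¬¬α + (((α ⇒ α) · ¬β) + (α · (β · α))) = 1/2 + 1/2 = 1/2
No assignment yields a value below 1/2, so this is the minimum.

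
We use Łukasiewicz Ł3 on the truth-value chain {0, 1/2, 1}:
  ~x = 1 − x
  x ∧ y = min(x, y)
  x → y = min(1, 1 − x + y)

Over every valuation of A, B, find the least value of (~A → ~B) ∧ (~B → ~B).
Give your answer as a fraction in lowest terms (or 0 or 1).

0

Take A = 0, B = 1:
~A = ~0 = 1
~B = ~1 = 0
~A → ~B = 1 → 0 = 0
~B = ~1 = 0
~B = ~1 = 0
~B → ~B = 0 → 0 = 1
(~A → ~B) ∧ (~B → ~B) = 0 ∧ 1 = 0
No assignment yields a value below 0, so this is the minimum.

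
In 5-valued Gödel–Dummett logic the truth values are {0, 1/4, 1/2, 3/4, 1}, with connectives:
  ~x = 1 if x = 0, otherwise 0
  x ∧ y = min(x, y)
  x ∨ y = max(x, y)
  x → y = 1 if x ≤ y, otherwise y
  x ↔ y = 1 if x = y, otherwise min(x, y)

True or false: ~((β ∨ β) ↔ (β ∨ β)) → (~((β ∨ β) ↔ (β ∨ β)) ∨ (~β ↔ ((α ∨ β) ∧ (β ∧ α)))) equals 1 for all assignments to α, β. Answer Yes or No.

Yes

At α = 1/4, β = 1/2, for instance:
β ∨ β = 1/2 ∨ 1/2 = 1/2
β ∨ β = 1/2 ∨ 1/2 = 1/2
(β ∨ β) ↔ (β ∨ β) = 1/2 ↔ 1/2 = 1
~((β ∨ β) ↔ (β ∨ β)) = ~1 = 0
~β = ~1/2 = 0
α ∨ β = 1/4 ∨ 1/2 = 1/2
β ∧ α = 1/2 ∧ 1/4 = 1/4
(α ∨ β) ∧ (β ∧ α) = 1/2 ∧ 1/4 = 1/4
~β ↔ ((α ∨ β) ∧ (β ∧ α)) = 0 ↔ 1/4 = 0
~((β ∨ β) ↔ (β ∨ β)) ∨ (~β ↔ ((α ∨ β) ∧ (β ∧ α))) = 0 ∨ 0 = 0
~((β ∨ β) ↔ (β ∨ β)) → (~((β ∨ β) ↔ (β ∨ β)) ∨ (~β ↔ ((α ∨ β) ∧ (β ∧ α)))) = 0 → 0 = 1
and checking the remaining 24 assignments likewise gives ≥ 1 in every case.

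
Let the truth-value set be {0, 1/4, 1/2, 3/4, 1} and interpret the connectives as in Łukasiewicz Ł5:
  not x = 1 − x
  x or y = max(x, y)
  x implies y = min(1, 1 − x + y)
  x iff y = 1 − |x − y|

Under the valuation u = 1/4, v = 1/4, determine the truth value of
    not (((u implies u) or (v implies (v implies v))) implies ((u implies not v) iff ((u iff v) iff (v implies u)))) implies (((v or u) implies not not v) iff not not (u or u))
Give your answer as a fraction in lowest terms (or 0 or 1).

u implies u = 1/4 implies 1/4 = 1
v implies v = 1/4 implies 1/4 = 1
v implies (v implies v) = 1/4 implies 1 = 1
(u implies u) or (v implies (v implies v)) = 1 or 1 = 1
not v = not 1/4 = 3/4
u implies not v = 1/4 implies 3/4 = 1
u iff v = 1/4 iff 1/4 = 1
v implies u = 1/4 implies 1/4 = 1
(u iff v) iff (v implies u) = 1 iff 1 = 1
(u implies not v) iff ((u iff v) iff (v implies u)) = 1 iff 1 = 1
((u implies u) or (v implies (v implies v))) implies ((u implies not v) iff ((u iff v) iff (v implies u))) = 1 implies 1 = 1
not (((u implies u) or (v implies (v implies v))) implies ((u implies not v) iff ((u iff v) iff (v implies u)))) = not 1 = 0
v or u = 1/4 or 1/4 = 1/4
not v = not 1/4 = 3/4
not not v = not 3/4 = 1/4
(v or u) implies not not v = 1/4 implies 1/4 = 1
u or u = 1/4 or 1/4 = 1/4
not (u or u) = not 1/4 = 3/4
not not (u or u) = not 3/4 = 1/4
((v or u) implies not not v) iff not not (u or u) = 1 iff 1/4 = 1/4
not (((u implies u) or (v implies (v implies v))) implies ((u implies not v) iff ((u iff v) iff (v implies u)))) implies (((v or u) implies not not v) iff not not (u or u)) = 0 implies 1/4 = 1

1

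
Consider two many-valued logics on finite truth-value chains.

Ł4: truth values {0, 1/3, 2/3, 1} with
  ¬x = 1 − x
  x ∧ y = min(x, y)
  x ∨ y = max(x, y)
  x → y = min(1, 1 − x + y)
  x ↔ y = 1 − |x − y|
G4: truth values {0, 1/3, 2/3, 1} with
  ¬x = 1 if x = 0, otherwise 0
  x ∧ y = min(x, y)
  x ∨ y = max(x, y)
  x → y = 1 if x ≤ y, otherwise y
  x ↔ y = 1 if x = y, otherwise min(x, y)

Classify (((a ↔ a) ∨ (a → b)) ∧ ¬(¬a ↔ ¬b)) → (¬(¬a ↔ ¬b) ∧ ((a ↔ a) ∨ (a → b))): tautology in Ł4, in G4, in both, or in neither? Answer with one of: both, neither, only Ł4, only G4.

both

In Ł4: every assignment gives 1 — tautology.
In G4: every assignment gives 1 — tautology.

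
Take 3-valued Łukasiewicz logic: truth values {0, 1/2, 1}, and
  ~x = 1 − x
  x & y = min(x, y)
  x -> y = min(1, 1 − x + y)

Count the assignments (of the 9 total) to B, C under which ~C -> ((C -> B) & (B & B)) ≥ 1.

6

B = 0, C = 0 ↦ 0  <
B = 0, C = 1/2 ↦ 1/2  <
B = 0, C = 1 ↦ 1  ≥
B = 1/2, C = 0 ↦ 1/2  <
B = 1/2, C = 1/2 ↦ 1  ≥
B = 1/2, C = 1 ↦ 1  ≥
B = 1, C = 0 ↦ 1  ≥
B = 1, C = 1/2 ↦ 1  ≥
B = 1, C = 1 ↦ 1  ≥
So 6 of the 9 assignments meet the threshold.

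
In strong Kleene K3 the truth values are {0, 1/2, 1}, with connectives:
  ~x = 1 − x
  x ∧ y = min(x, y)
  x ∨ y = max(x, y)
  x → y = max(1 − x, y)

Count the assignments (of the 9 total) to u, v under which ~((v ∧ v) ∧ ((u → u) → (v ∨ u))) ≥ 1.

3

u = 0, v = 0 ↦ 1  ≥
u = 0, v = 1/2 ↦ 1/2  <
u = 0, v = 1 ↦ 0  <
u = 1/2, v = 0 ↦ 1  ≥
u = 1/2, v = 1/2 ↦ 1/2  <
u = 1/2, v = 1 ↦ 0  <
u = 1, v = 0 ↦ 1  ≥
u = 1, v = 1/2 ↦ 1/2  <
u = 1, v = 1 ↦ 0  <
So 3 of the 9 assignments meet the threshold.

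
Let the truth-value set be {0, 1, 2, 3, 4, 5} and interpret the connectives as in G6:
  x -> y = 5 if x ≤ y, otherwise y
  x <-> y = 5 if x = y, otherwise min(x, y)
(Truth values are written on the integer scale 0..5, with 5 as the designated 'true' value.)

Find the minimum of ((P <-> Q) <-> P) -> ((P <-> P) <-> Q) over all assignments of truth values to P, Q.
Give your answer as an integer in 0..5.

Take P = 0, Q = 1:
P <-> Q = 0 <-> 1 = 0
(P <-> Q) <-> P = 0 <-> 0 = 5
P <-> P = 0 <-> 0 = 5
(P <-> P) <-> Q = 5 <-> 1 = 1
((P <-> Q) <-> P) -> ((P <-> P) <-> Q) = 5 -> 1 = 1
No assignment yields a value below 1, so this is the minimum.

1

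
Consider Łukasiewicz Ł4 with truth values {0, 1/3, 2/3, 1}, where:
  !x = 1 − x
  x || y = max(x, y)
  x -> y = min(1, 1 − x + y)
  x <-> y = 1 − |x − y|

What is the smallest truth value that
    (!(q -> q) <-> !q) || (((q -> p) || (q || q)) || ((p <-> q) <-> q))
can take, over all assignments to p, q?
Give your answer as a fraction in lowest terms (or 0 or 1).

2/3

Take p = 0, q = 1/3:
q -> q = 1/3 -> 1/3 = 1
!(q -> q) = !1 = 0
!q = !1/3 = 2/3
!(q -> q) <-> !q = 0 <-> 2/3 = 1/3
q -> p = 1/3 -> 0 = 2/3
q || q = 1/3 || 1/3 = 1/3
(q -> p) || (q || q) = 2/3 || 1/3 = 2/3
p <-> q = 0 <-> 1/3 = 2/3
(p <-> q) <-> q = 2/3 <-> 1/3 = 2/3
((q -> p) || (q || q)) || ((p <-> q) <-> q) = 2/3 || 2/3 = 2/3
(!(q -> q) <-> !q) || (((q -> p) || (q || q)) || ((p <-> q) <-> q)) = 1/3 || 2/3 = 2/3
No assignment yields a value below 2/3, so this is the minimum.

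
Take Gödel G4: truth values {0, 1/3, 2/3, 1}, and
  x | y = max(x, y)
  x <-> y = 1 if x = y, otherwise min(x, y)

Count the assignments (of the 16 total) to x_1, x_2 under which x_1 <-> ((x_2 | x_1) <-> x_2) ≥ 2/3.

x_1 = 0, x_2 = 0 ↦ 0  <
x_1 = 0, x_2 = 1/3 ↦ 0  <
x_1 = 0, x_2 = 2/3 ↦ 0  <
x_1 = 0, x_2 = 1 ↦ 0  <
x_1 = 1/3, x_2 = 0 ↦ 0  <
x_1 = 1/3, x_2 = 1/3 ↦ 1/3  <
x_1 = 1/3, x_2 = 2/3 ↦ 1/3  <
x_1 = 1/3, x_2 = 1 ↦ 1/3  <
x_1 = 2/3, x_2 = 0 ↦ 0  <
x_1 = 2/3, x_2 = 1/3 ↦ 1/3  <
x_1 = 2/3, x_2 = 2/3 ↦ 2/3  ≥
x_1 = 2/3, x_2 = 1 ↦ 2/3  ≥
x_1 = 1, x_2 = 0 ↦ 0  <
x_1 = 1, x_2 = 1/3 ↦ 1/3  <
x_1 = 1, x_2 = 2/3 ↦ 2/3  ≥
x_1 = 1, x_2 = 1 ↦ 1  ≥
So 4 of the 16 assignments meet the threshold.

4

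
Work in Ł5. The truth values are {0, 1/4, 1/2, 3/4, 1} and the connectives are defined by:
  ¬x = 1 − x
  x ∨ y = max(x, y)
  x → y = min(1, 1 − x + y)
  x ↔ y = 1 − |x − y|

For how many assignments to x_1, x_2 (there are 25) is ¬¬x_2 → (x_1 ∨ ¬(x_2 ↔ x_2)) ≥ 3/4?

value 1: 15 assignments (counts)
value 3/4: 4 assignments (counts)
value 1/2: 3 assignments
value 1/4: 2 assignments
value 0: 1 assignment
So 19 of the 25 assignments meet the threshold.

19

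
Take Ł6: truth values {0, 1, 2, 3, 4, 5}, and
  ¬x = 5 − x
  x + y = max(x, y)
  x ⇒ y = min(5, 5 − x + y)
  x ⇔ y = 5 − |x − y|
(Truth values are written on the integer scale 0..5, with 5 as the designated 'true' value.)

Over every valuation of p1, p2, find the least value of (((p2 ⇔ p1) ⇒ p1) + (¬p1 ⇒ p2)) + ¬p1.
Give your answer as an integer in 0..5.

Take p1 = 2, p2 = 1:
p2 ⇔ p1 = 1 ⇔ 2 = 4
(p2 ⇔ p1) ⇒ p1 = 4 ⇒ 2 = 3
¬p1 = ¬2 = 3
¬p1 ⇒ p2 = 3 ⇒ 1 = 3
((p2 ⇔ p1) ⇒ p1) + (¬p1 ⇒ p2) = 3 + 3 = 3
¬p1 = ¬2 = 3
(((p2 ⇔ p1) ⇒ p1) + (¬p1 ⇒ p2)) + ¬p1 = 3 + 3 = 3
No assignment yields a value below 3, so this is the minimum.

3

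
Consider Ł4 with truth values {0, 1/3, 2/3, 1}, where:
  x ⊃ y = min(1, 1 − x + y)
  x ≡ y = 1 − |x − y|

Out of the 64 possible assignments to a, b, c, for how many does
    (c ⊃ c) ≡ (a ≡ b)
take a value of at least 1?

16

value 1: 16 assignments (counts)
value 2/3: 24 assignments
value 1/3: 16 assignments
value 0: 8 assignments
So 16 of the 64 assignments meet the threshold.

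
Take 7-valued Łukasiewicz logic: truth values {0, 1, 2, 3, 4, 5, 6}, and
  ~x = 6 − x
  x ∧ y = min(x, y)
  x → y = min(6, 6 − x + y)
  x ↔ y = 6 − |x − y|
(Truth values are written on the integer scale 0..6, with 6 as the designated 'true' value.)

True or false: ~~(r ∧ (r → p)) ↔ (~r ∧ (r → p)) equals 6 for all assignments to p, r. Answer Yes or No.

No

Counterexample: take p = 0, r = 0.
r → p = 0 → 0 = 6
r ∧ (r → p) = 0 ∧ 6 = 0
~(r ∧ (r → p)) = ~0 = 6
~~(r ∧ (r → p)) = ~6 = 0
~r = ~0 = 6
r → p = 0 → 0 = 6
~r ∧ (r → p) = 6 ∧ 6 = 6
~~(r ∧ (r → p)) ↔ (~r ∧ (r → p)) = 0 ↔ 6 = 0
This gives 0 ≠ 6.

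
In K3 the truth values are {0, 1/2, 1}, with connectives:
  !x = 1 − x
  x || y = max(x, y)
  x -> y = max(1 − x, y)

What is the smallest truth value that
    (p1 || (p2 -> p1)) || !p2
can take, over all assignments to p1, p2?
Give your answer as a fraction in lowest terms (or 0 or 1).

0

Take p1 = 0, p2 = 1:
p2 -> p1 = 1 -> 0 = 0
p1 || (p2 -> p1) = 0 || 0 = 0
!p2 = !1 = 0
(p1 || (p2 -> p1)) || !p2 = 0 || 0 = 0
No assignment yields a value below 0, so this is the minimum.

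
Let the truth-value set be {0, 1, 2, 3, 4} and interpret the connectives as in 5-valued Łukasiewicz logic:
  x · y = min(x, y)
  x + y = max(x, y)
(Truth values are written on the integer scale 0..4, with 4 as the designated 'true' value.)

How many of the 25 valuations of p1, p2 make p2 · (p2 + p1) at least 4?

5

value 4: 5 assignments (counts)
value 3: 5 assignments
value 2: 5 assignments
value 1: 5 assignments
value 0: 5 assignments
So 5 of the 25 assignments meet the threshold.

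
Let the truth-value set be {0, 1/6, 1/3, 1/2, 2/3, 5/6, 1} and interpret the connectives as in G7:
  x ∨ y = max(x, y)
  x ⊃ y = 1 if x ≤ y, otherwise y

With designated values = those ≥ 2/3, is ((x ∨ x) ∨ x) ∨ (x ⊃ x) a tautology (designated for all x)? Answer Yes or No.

x = 0 ↦ 1
x = 1/6 ↦ 1
x = 1/3 ↦ 1
x = 1/2 ↦ 1
x = 2/3 ↦ 1
x = 5/6 ↦ 1
x = 1 ↦ 1
Every assignment gives a value ≥ 2/3.

Yes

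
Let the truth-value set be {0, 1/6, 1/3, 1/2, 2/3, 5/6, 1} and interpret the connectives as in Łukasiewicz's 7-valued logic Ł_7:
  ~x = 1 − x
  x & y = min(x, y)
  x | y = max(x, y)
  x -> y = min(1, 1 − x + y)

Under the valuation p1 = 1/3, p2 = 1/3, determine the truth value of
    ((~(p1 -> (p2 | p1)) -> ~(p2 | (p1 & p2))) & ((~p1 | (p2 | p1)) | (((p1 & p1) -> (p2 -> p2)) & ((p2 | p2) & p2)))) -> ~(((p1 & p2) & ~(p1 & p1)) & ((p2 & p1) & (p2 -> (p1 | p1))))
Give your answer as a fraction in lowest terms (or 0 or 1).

p2 | p1 = 1/3 | 1/3 = 1/3
p1 -> (p2 | p1) = 1/3 -> 1/3 = 1
~(p1 -> (p2 | p1)) = ~1 = 0
p1 & p2 = 1/3 & 1/3 = 1/3
p2 | (p1 & p2) = 1/3 | 1/3 = 1/3
~(p2 | (p1 & p2)) = ~1/3 = 2/3
~(p1 -> (p2 | p1)) -> ~(p2 | (p1 & p2)) = 0 -> 2/3 = 1
~p1 = ~1/3 = 2/3
p2 | p1 = 1/3 | 1/3 = 1/3
~p1 | (p2 | p1) = 2/3 | 1/3 = 2/3
p1 & p1 = 1/3 & 1/3 = 1/3
p2 -> p2 = 1/3 -> 1/3 = 1
(p1 & p1) -> (p2 -> p2) = 1/3 -> 1 = 1
p2 | p2 = 1/3 | 1/3 = 1/3
(p2 | p2) & p2 = 1/3 & 1/3 = 1/3
((p1 & p1) -> (p2 -> p2)) & ((p2 | p2) & p2) = 1 & 1/3 = 1/3
(~p1 | (p2 | p1)) | (((p1 & p1) -> (p2 -> p2)) & ((p2 | p2) & p2)) = 2/3 | 1/3 = 2/3
(~(p1 -> (p2 | p1)) -> ~(p2 | (p1 & p2))) & ((~p1 | (p2 | p1)) | (((p1 & p1) -> (p2 -> p2)) & ((p2 | p2) & p2))) = 1 & 2/3 = 2/3
p1 & p2 = 1/3 & 1/3 = 1/3
p1 & p1 = 1/3 & 1/3 = 1/3
~(p1 & p1) = ~1/3 = 2/3
(p1 & p2) & ~(p1 & p1) = 1/3 & 2/3 = 1/3
p2 & p1 = 1/3 & 1/3 = 1/3
p1 | p1 = 1/3 | 1/3 = 1/3
p2 -> (p1 | p1) = 1/3 -> 1/3 = 1
(p2 & p1) & (p2 -> (p1 | p1)) = 1/3 & 1 = 1/3
((p1 & p2) & ~(p1 & p1)) & ((p2 & p1) & (p2 -> (p1 | p1))) = 1/3 & 1/3 = 1/3
~(((p1 & p2) & ~(p1 & p1)) & ((p2 & p1) & (p2 -> (p1 | p1)))) = ~1/3 = 2/3
((~(p1 -> (p2 | p1)) -> ~(p2 | (p1 & p2))) & ((~p1 | (p2 | p1)) | (((p1 & p1) -> (p2 -> p2)) & ((p2 | p2) & p2)))) -> ~(((p1 & p2) & ~(p1 & p1)) & ((p2 & p1) & (p2 -> (p1 | p1)))) = 2/3 -> 2/3 = 1

1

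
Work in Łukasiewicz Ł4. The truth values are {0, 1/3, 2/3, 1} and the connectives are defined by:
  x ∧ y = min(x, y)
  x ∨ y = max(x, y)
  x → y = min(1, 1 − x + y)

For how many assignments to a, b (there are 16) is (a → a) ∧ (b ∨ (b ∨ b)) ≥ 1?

a = 0, b = 0 ↦ 0  <
a = 0, b = 1/3 ↦ 1/3  <
a = 0, b = 2/3 ↦ 2/3  <
a = 0, b = 1 ↦ 1  ≥
a = 1/3, b = 0 ↦ 0  <
a = 1/3, b = 1/3 ↦ 1/3  <
a = 1/3, b = 2/3 ↦ 2/3  <
a = 1/3, b = 1 ↦ 1  ≥
a = 2/3, b = 0 ↦ 0  <
a = 2/3, b = 1/3 ↦ 1/3  <
a = 2/3, b = 2/3 ↦ 2/3  <
a = 2/3, b = 1 ↦ 1  ≥
a = 1, b = 0 ↦ 0  <
a = 1, b = 1/3 ↦ 1/3  <
a = 1, b = 2/3 ↦ 2/3  <
a = 1, b = 1 ↦ 1  ≥
So 4 of the 16 assignments meet the threshold.

4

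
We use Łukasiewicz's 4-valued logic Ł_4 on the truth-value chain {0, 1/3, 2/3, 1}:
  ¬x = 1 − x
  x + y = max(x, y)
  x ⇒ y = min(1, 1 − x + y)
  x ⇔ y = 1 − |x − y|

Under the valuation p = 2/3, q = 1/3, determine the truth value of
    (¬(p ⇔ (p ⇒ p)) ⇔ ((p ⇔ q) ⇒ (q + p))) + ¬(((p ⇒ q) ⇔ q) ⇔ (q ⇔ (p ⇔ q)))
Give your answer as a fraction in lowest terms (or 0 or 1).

p ⇒ p = 2/3 ⇒ 2/3 = 1
p ⇔ (p ⇒ p) = 2/3 ⇔ 1 = 2/3
¬(p ⇔ (p ⇒ p)) = ¬2/3 = 1/3
p ⇔ q = 2/3 ⇔ 1/3 = 2/3
q + p = 1/3 + 2/3 = 2/3
(p ⇔ q) ⇒ (q + p) = 2/3 ⇒ 2/3 = 1
¬(p ⇔ (p ⇒ p)) ⇔ ((p ⇔ q) ⇒ (q + p)) = 1/3 ⇔ 1 = 1/3
p ⇒ q = 2/3 ⇒ 1/3 = 2/3
(p ⇒ q) ⇔ q = 2/3 ⇔ 1/3 = 2/3
p ⇔ q = 2/3 ⇔ 1/3 = 2/3
q ⇔ (p ⇔ q) = 1/3 ⇔ 2/3 = 2/3
((p ⇒ q) ⇔ q) ⇔ (q ⇔ (p ⇔ q)) = 2/3 ⇔ 2/3 = 1
¬(((p ⇒ q) ⇔ q) ⇔ (q ⇔ (p ⇔ q))) = ¬1 = 0
(¬(p ⇔ (p ⇒ p)) ⇔ ((p ⇔ q) ⇒ (q + p))) + ¬(((p ⇒ q) ⇔ q) ⇔ (q ⇔ (p ⇔ q))) = 1/3 + 0 = 1/3

1/3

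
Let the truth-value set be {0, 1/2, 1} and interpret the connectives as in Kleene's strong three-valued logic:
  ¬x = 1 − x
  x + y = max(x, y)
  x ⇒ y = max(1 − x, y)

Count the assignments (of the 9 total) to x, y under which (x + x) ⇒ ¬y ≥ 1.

5

x = 0, y = 0 ↦ 1  ≥
x = 0, y = 1/2 ↦ 1  ≥
x = 0, y = 1 ↦ 1  ≥
x = 1/2, y = 0 ↦ 1  ≥
x = 1/2, y = 1/2 ↦ 1/2  <
x = 1/2, y = 1 ↦ 1/2  <
x = 1, y = 0 ↦ 1  ≥
x = 1, y = 1/2 ↦ 1/2  <
x = 1, y = 1 ↦ 0  <
So 5 of the 9 assignments meet the threshold.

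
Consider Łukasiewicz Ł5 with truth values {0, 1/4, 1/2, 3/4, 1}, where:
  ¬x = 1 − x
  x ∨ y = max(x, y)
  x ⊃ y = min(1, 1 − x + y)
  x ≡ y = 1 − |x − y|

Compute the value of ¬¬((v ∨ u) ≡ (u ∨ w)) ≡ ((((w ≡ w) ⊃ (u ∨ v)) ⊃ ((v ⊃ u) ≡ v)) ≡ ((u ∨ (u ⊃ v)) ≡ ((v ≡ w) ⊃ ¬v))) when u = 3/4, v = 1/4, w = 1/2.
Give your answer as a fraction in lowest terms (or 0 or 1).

3/4

v ∨ u = 1/4 ∨ 3/4 = 3/4
u ∨ w = 3/4 ∨ 1/2 = 3/4
(v ∨ u) ≡ (u ∨ w) = 3/4 ≡ 3/4 = 1
¬((v ∨ u) ≡ (u ∨ w)) = ¬1 = 0
¬¬((v ∨ u) ≡ (u ∨ w)) = ¬0 = 1
w ≡ w = 1/2 ≡ 1/2 = 1
u ∨ v = 3/4 ∨ 1/4 = 3/4
(w ≡ w) ⊃ (u ∨ v) = 1 ⊃ 3/4 = 3/4
v ⊃ u = 1/4 ⊃ 3/4 = 1
(v ⊃ u) ≡ v = 1 ≡ 1/4 = 1/4
((w ≡ w) ⊃ (u ∨ v)) ⊃ ((v ⊃ u) ≡ v) = 3/4 ⊃ 1/4 = 1/2
u ⊃ v = 3/4 ⊃ 1/4 = 1/2
u ∨ (u ⊃ v) = 3/4 ∨ 1/2 = 3/4
v ≡ w = 1/4 ≡ 1/2 = 3/4
¬v = ¬1/4 = 3/4
(v ≡ w) ⊃ ¬v = 3/4 ⊃ 3/4 = 1
(u ∨ (u ⊃ v)) ≡ ((v ≡ w) ⊃ ¬v) = 3/4 ≡ 1 = 3/4
(((w ≡ w) ⊃ (u ∨ v)) ⊃ ((v ⊃ u) ≡ v)) ≡ ((u ∨ (u ⊃ v)) ≡ ((v ≡ w) ⊃ ¬v)) = 1/2 ≡ 3/4 = 3/4
¬¬((v ∨ u) ≡ (u ∨ w)) ≡ ((((w ≡ w) ⊃ (u ∨ v)) ⊃ ((v ⊃ u) ≡ v)) ≡ ((u ∨ (u ⊃ v)) ≡ ((v ≡ w) ⊃ ¬v))) = 1 ≡ 3/4 = 3/4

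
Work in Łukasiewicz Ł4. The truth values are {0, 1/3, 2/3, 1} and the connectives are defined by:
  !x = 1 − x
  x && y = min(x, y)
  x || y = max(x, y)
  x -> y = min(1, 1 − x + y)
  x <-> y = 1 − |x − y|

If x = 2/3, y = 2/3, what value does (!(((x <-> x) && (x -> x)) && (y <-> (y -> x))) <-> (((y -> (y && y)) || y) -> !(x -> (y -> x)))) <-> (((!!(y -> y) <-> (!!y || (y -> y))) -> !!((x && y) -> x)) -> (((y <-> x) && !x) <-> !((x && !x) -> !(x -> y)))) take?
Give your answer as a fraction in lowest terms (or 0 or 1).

x <-> x = 2/3 <-> 2/3 = 1
x -> x = 2/3 -> 2/3 = 1
(x <-> x) && (x -> x) = 1 && 1 = 1
y -> x = 2/3 -> 2/3 = 1
y <-> (y -> x) = 2/3 <-> 1 = 2/3
((x <-> x) && (x -> x)) && (y <-> (y -> x)) = 1 && 2/3 = 2/3
!(((x <-> x) && (x -> x)) && (y <-> (y -> x))) = !2/3 = 1/3
y && y = 2/3 && 2/3 = 2/3
y -> (y && y) = 2/3 -> 2/3 = 1
(y -> (y && y)) || y = 1 || 2/3 = 1
y -> x = 2/3 -> 2/3 = 1
x -> (y -> x) = 2/3 -> 1 = 1
!(x -> (y -> x)) = !1 = 0
((y -> (y && y)) || y) -> !(x -> (y -> x)) = 1 -> 0 = 0
!(((x <-> x) && (x -> x)) && (y <-> (y -> x))) <-> (((y -> (y && y)) || y) -> !(x -> (y -> x))) = 1/3 <-> 0 = 2/3
y -> y = 2/3 -> 2/3 = 1
!(y -> y) = !1 = 0
!!(y -> y) = !0 = 1
!y = !2/3 = 1/3
!!y = !1/3 = 2/3
y -> y = 2/3 -> 2/3 = 1
!!y || (y -> y) = 2/3 || 1 = 1
!!(y -> y) <-> (!!y || (y -> y)) = 1 <-> 1 = 1
x && y = 2/3 && 2/3 = 2/3
(x && y) -> x = 2/3 -> 2/3 = 1
!((x && y) -> x) = !1 = 0
!!((x && y) -> x) = !0 = 1
(!!(y -> y) <-> (!!y || (y -> y))) -> !!((x && y) -> x) = 1 -> 1 = 1
y <-> x = 2/3 <-> 2/3 = 1
!x = !2/3 = 1/3
(y <-> x) && !x = 1 && 1/3 = 1/3
!x = !2/3 = 1/3
x && !x = 2/3 && 1/3 = 1/3
x -> y = 2/3 -> 2/3 = 1
!(x -> y) = !1 = 0
(x && !x) -> !(x -> y) = 1/3 -> 0 = 2/3
!((x && !x) -> !(x -> y)) = !2/3 = 1/3
((y <-> x) && !x) <-> !((x && !x) -> !(x -> y)) = 1/3 <-> 1/3 = 1
((!!(y -> y) <-> (!!y || (y -> y))) -> !!((x && y) -> x)) -> (((y <-> x) && !x) <-> !((x && !x) -> !(x -> y))) = 1 -> 1 = 1
(!(((x <-> x) && (x -> x)) && (y <-> (y -> x))) <-> (((y -> (y && y)) || y) -> !(x -> (y -> x)))) <-> (((!!(y -> y) <-> (!!y || (y -> y))) -> !!((x && y) -> x)) -> (((y <-> x) && !x) <-> !((x && !x) -> !(x -> y)))) = 2/3 <-> 1 = 2/3

2/3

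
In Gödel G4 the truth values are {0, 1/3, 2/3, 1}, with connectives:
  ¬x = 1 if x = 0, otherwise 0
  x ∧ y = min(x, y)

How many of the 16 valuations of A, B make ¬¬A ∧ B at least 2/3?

6

A = 0, B = 0 ↦ 0  <
A = 0, B = 1/3 ↦ 0  <
A = 0, B = 2/3 ↦ 0  <
A = 0, B = 1 ↦ 0  <
A = 1/3, B = 0 ↦ 0  <
A = 1/3, B = 1/3 ↦ 1/3  <
A = 1/3, B = 2/3 ↦ 2/3  ≥
A = 1/3, B = 1 ↦ 1  ≥
A = 2/3, B = 0 ↦ 0  <
A = 2/3, B = 1/3 ↦ 1/3  <
A = 2/3, B = 2/3 ↦ 2/3  ≥
A = 2/3, B = 1 ↦ 1  ≥
A = 1, B = 0 ↦ 0  <
A = 1, B = 1/3 ↦ 1/3  <
A = 1, B = 2/3 ↦ 2/3  ≥
A = 1, B = 1 ↦ 1  ≥
So 6 of the 16 assignments meet the threshold.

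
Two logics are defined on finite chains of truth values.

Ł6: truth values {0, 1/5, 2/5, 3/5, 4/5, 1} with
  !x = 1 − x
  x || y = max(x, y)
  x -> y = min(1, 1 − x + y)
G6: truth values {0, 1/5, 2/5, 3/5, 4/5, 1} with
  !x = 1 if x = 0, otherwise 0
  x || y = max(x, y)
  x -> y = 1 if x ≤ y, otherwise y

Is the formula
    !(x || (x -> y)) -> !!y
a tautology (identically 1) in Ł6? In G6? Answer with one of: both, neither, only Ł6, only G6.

In Ł6: at x = 1/5, y = 0 the value is 4/5 — not a tautology.
In G6: every assignment gives 1 — tautology.

only G6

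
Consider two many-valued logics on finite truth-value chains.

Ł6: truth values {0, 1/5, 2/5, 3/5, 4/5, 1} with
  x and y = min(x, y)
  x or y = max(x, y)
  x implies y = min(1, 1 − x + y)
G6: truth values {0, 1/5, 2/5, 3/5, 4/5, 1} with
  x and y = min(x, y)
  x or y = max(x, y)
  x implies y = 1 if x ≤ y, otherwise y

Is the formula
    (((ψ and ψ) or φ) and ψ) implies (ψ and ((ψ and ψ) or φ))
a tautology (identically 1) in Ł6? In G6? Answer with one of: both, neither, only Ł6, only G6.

In Ł6: every assignment gives 1 — tautology.
In G6: every assignment gives 1 — tautology.

both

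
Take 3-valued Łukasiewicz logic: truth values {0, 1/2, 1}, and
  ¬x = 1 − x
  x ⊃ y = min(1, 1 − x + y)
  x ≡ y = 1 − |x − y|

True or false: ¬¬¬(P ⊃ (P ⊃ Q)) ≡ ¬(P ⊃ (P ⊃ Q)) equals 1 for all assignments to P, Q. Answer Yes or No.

P = 0, Q = 0 ↦ 1
P = 0, Q = 1/2 ↦ 1
P = 0, Q = 1 ↦ 1
P = 1/2, Q = 0 ↦ 1
P = 1/2, Q = 1/2 ↦ 1
P = 1/2, Q = 1 ↦ 1
P = 1, Q = 0 ↦ 1
P = 1, Q = 1/2 ↦ 1
P = 1, Q = 1 ↦ 1
Every assignment gives a value ≥ 1.

Yes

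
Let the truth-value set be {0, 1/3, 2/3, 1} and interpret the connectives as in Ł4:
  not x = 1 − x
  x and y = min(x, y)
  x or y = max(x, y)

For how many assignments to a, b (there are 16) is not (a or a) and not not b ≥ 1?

a = 0, b = 0 ↦ 0  <
a = 0, b = 1/3 ↦ 1/3  <
a = 0, b = 2/3 ↦ 2/3  <
a = 0, b = 1 ↦ 1  ≥
a = 1/3, b = 0 ↦ 0  <
a = 1/3, b = 1/3 ↦ 1/3  <
a = 1/3, b = 2/3 ↦ 2/3  <
a = 1/3, b = 1 ↦ 2/3  <
a = 2/3, b = 0 ↦ 0  <
a = 2/3, b = 1/3 ↦ 1/3  <
a = 2/3, b = 2/3 ↦ 1/3  <
a = 2/3, b = 1 ↦ 1/3  <
a = 1, b = 0 ↦ 0  <
a = 1, b = 1/3 ↦ 0  <
a = 1, b = 2/3 ↦ 0  <
a = 1, b = 1 ↦ 0  <
So 1 of the 16 assignments meets the threshold.

1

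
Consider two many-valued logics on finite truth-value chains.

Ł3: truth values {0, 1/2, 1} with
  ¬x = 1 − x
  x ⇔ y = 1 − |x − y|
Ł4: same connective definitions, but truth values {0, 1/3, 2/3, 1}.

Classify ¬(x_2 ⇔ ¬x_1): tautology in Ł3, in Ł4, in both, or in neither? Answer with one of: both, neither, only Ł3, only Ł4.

neither

In Ł3: at x_1 = 0, x_2 = 1/2 the value is 1/2 — not a tautology.
In Ł4: at x_1 = 0, x_2 = 1/3 the value is 2/3 — not a tautology.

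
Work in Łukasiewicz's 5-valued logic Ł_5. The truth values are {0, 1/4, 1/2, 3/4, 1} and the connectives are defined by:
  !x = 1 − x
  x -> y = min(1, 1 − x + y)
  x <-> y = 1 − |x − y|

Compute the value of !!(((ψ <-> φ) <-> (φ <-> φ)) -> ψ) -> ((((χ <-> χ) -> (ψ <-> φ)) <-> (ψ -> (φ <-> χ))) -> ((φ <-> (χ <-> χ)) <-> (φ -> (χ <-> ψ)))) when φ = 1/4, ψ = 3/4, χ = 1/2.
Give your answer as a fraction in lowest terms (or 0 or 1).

ψ <-> φ = 3/4 <-> 1/4 = 1/2
φ <-> φ = 1/4 <-> 1/4 = 1
(ψ <-> φ) <-> (φ <-> φ) = 1/2 <-> 1 = 1/2
((ψ <-> φ) <-> (φ <-> φ)) -> ψ = 1/2 -> 3/4 = 1
!(((ψ <-> φ) <-> (φ <-> φ)) -> ψ) = !1 = 0
!!(((ψ <-> φ) <-> (φ <-> φ)) -> ψ) = !0 = 1
χ <-> χ = 1/2 <-> 1/2 = 1
ψ <-> φ = 3/4 <-> 1/4 = 1/2
(χ <-> χ) -> (ψ <-> φ) = 1 -> 1/2 = 1/2
φ <-> χ = 1/4 <-> 1/2 = 3/4
ψ -> (φ <-> χ) = 3/4 -> 3/4 = 1
((χ <-> χ) -> (ψ <-> φ)) <-> (ψ -> (φ <-> χ)) = 1/2 <-> 1 = 1/2
χ <-> χ = 1/2 <-> 1/2 = 1
φ <-> (χ <-> χ) = 1/4 <-> 1 = 1/4
χ <-> ψ = 1/2 <-> 3/4 = 3/4
φ -> (χ <-> ψ) = 1/4 -> 3/4 = 1
(φ <-> (χ <-> χ)) <-> (φ -> (χ <-> ψ)) = 1/4 <-> 1 = 1/4
(((χ <-> χ) -> (ψ <-> φ)) <-> (ψ -> (φ <-> χ))) -> ((φ <-> (χ <-> χ)) <-> (φ -> (χ <-> ψ))) = 1/2 -> 1/4 = 3/4
!!(((ψ <-> φ) <-> (φ <-> φ)) -> ψ) -> ((((χ <-> χ) -> (ψ <-> φ)) <-> (ψ -> (φ <-> χ))) -> ((φ <-> (χ <-> χ)) <-> (φ -> (χ <-> ψ)))) = 1 -> 3/4 = 3/4

3/4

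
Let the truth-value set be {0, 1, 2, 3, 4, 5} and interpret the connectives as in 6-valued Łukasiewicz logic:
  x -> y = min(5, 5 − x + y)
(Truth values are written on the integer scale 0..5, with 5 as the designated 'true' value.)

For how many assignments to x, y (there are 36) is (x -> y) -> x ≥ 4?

value 5: 12 assignments (counts)
value 4: 4 assignments (counts)
value 3: 4 assignments
value 2: 5 assignments
value 1: 5 assignments
value 0: 6 assignments
So 16 of the 36 assignments meet the threshold.

16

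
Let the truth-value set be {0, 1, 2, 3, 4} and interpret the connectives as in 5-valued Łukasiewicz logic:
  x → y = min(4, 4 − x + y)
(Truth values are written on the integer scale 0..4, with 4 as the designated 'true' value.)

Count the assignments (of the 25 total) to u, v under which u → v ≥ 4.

15

value 4: 15 assignments (counts)
value 3: 4 assignments
value 2: 3 assignments
value 1: 2 assignments
value 0: 1 assignment
So 15 of the 25 assignments meet the threshold.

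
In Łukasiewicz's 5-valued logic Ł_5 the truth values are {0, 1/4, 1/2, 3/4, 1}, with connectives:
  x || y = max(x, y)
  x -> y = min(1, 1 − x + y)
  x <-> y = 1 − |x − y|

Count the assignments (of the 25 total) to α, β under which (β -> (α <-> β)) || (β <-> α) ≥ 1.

19

value 1: 19 assignments (counts)
value 3/4: 2 assignments
value 1/2: 2 assignments
value 1/4: 1 assignment
value 0: 1 assignment
So 19 of the 25 assignments meet the threshold.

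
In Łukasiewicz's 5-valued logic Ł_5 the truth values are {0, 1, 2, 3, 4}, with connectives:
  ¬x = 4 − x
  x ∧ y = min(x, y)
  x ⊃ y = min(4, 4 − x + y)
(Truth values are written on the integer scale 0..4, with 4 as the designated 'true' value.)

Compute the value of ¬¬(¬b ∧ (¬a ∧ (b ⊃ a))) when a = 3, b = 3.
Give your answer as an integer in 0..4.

1

¬b = ¬3 = 1
¬a = ¬3 = 1
b ⊃ a = 3 ⊃ 3 = 4
¬a ∧ (b ⊃ a) = 1 ∧ 4 = 1
¬b ∧ (¬a ∧ (b ⊃ a)) = 1 ∧ 1 = 1
¬(¬b ∧ (¬a ∧ (b ⊃ a))) = ¬1 = 3
¬¬(¬b ∧ (¬a ∧ (b ⊃ a))) = ¬3 = 1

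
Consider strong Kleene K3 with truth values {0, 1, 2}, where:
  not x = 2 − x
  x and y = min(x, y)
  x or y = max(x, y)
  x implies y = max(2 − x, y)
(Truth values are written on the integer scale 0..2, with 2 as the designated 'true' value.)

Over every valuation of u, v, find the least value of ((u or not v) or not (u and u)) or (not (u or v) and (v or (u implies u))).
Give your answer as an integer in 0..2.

Take u = 1, v = 1:
not v = not 1 = 1
u or not v = 1 or 1 = 1
u and u = 1 and 1 = 1
not (u and u) = not 1 = 1
(u or not v) or not (u and u) = 1 or 1 = 1
u or v = 1 or 1 = 1
not (u or v) = not 1 = 1
u implies u = 1 implies 1 = 1
v or (u implies u) = 1 or 1 = 1
not (u or v) and (v or (u implies u)) = 1 and 1 = 1
((u or not v) or not (u and u)) or (not (u or v) and (v or (u implies u))) = 1 or 1 = 1
No assignment yields a value below 1, so this is the minimum.

1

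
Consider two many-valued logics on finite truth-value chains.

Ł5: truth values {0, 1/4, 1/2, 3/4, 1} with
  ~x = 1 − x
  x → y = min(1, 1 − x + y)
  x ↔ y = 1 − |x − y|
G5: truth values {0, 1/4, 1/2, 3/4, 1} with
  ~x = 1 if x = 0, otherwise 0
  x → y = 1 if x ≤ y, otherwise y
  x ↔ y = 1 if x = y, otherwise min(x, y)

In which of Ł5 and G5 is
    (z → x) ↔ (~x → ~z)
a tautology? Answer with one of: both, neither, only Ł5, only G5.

In Ł5: every assignment gives 1 — tautology.
In G5: at x = 1/4, z = 1/2 the value is 1/4 — not a tautology.

only Ł5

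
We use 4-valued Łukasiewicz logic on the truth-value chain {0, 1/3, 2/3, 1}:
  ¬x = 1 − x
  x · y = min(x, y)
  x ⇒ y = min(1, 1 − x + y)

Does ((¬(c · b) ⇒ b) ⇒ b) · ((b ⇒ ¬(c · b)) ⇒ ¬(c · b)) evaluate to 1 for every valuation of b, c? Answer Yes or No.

Counterexample: take b = 1/3, c = 1/3.
c · b = 1/3 · 1/3 = 1/3
¬(c · b) = ¬1/3 = 2/3
¬(c · b) ⇒ b = 2/3 ⇒ 1/3 = 2/3
(¬(c · b) ⇒ b) ⇒ b = 2/3 ⇒ 1/3 = 2/3
b ⇒ ¬(c · b) = 1/3 ⇒ 2/3 = 1
(b ⇒ ¬(c · b)) ⇒ ¬(c · b) = 1 ⇒ 2/3 = 2/3
((¬(c · b) ⇒ b) ⇒ b) · ((b ⇒ ¬(c · b)) ⇒ ¬(c · b)) = 2/3 · 2/3 = 2/3
This gives 2/3 ≠ 1.

No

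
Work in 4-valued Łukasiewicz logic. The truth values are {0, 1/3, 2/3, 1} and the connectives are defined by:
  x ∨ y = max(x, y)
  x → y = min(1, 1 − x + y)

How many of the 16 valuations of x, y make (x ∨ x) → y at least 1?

x = 0, y = 0 ↦ 1  ≥
x = 0, y = 1/3 ↦ 1  ≥
x = 0, y = 2/3 ↦ 1  ≥
x = 0, y = 1 ↦ 1  ≥
x = 1/3, y = 0 ↦ 2/3  <
x = 1/3, y = 1/3 ↦ 1  ≥
x = 1/3, y = 2/3 ↦ 1  ≥
x = 1/3, y = 1 ↦ 1  ≥
x = 2/3, y = 0 ↦ 1/3  <
x = 2/3, y = 1/3 ↦ 2/3  <
x = 2/3, y = 2/3 ↦ 1  ≥
x = 2/3, y = 1 ↦ 1  ≥
x = 1, y = 0 ↦ 0  <
x = 1, y = 1/3 ↦ 1/3  <
x = 1, y = 2/3 ↦ 2/3  <
x = 1, y = 1 ↦ 1  ≥
So 10 of the 16 assignments meet the threshold.

10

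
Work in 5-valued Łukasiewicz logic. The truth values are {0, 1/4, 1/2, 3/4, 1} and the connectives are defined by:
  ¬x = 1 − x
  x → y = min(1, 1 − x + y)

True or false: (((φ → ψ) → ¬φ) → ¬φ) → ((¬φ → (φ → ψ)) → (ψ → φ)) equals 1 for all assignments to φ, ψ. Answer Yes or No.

Counterexample: take φ = 0, ψ = 1/4.
φ → ψ = 0 → 1/4 = 1
¬φ = ¬0 = 1
(φ → ψ) → ¬φ = 1 → 1 = 1
¬φ = ¬0 = 1
((φ → ψ) → ¬φ) → ¬φ = 1 → 1 = 1
¬φ = ¬0 = 1
φ → ψ = 0 → 1/4 = 1
¬φ → (φ → ψ) = 1 → 1 = 1
ψ → φ = 1/4 → 0 = 3/4
(¬φ → (φ → ψ)) → (ψ → φ) = 1 → 3/4 = 3/4
(((φ → ψ) → ¬φ) → ¬φ) → ((¬φ → (φ → ψ)) → (ψ → φ)) = 1 → 3/4 = 3/4
This gives 3/4 ≠ 1.

No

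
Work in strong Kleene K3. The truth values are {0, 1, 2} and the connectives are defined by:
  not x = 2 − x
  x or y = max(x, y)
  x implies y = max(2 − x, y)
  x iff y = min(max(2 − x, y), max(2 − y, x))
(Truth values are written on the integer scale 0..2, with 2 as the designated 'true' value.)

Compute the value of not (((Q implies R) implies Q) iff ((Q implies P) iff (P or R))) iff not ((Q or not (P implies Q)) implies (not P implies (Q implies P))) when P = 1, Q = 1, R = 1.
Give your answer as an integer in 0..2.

1

Q implies R = 1 implies 1 = 1
(Q implies R) implies Q = 1 implies 1 = 1
Q implies P = 1 implies 1 = 1
P or R = 1 or 1 = 1
(Q implies P) iff (P or R) = 1 iff 1 = 1
((Q implies R) implies Q) iff ((Q implies P) iff (P or R)) = 1 iff 1 = 1
not (((Q implies R) implies Q) iff ((Q implies P) iff (P or R))) = not 1 = 1
P implies Q = 1 implies 1 = 1
not (P implies Q) = not 1 = 1
Q or not (P implies Q) = 1 or 1 = 1
not P = not 1 = 1
Q implies P = 1 implies 1 = 1
not P implies (Q implies P) = 1 implies 1 = 1
(Q or not (P implies Q)) implies (not P implies (Q implies P)) = 1 implies 1 = 1
not ((Q or not (P implies Q)) implies (not P implies (Q implies P))) = not 1 = 1
not (((Q implies R) implies Q) iff ((Q implies P) iff (P or R))) iff not ((Q or not (P implies Q)) implies (not P implies (Q implies P))) = 1 iff 1 = 1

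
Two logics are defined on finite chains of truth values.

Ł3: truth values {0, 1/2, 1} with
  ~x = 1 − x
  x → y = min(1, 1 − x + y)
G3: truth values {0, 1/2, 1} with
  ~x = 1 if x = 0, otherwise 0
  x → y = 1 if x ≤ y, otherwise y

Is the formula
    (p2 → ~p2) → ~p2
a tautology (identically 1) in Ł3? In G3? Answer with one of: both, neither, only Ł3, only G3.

In Ł3: at p2 = 1/2 the value is 1/2 — not a tautology.
In G3: every assignment gives 1 — tautology.

only G3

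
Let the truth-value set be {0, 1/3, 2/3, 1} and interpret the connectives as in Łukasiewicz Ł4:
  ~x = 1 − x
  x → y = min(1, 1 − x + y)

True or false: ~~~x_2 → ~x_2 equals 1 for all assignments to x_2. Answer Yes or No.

x_2 = 0 ↦ 1
x_2 = 1/3 ↦ 1
x_2 = 2/3 ↦ 1
x_2 = 1 ↦ 1
Every assignment gives a value ≥ 1.

Yes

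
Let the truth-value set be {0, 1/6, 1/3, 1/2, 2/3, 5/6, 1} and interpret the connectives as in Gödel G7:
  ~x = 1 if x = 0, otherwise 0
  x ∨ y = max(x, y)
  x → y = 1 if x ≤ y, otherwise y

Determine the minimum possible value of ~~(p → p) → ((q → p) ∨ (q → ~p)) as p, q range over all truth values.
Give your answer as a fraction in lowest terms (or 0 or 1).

Take p = 1/6, q = 1/3:
p → p = 1/6 → 1/6 = 1
~(p → p) = ~1 = 0
~~(p → p) = ~0 = 1
q → p = 1/3 → 1/6 = 1/6
~p = ~1/6 = 0
q → ~p = 1/3 → 0 = 0
(q → p) ∨ (q → ~p) = 1/6 ∨ 0 = 1/6
~~(p → p) → ((q → p) ∨ (q → ~p)) = 1 → 1/6 = 1/6
No assignment yields a value below 1/6, so this is the minimum.

1/6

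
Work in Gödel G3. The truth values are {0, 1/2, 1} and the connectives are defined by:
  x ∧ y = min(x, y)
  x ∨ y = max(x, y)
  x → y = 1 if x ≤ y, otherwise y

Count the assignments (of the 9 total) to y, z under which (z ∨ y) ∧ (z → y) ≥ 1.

3

y = 0, z = 0 ↦ 0  <
y = 0, z = 1/2 ↦ 0  <
y = 0, z = 1 ↦ 0  <
y = 1/2, z = 0 ↦ 1/2  <
y = 1/2, z = 1/2 ↦ 1/2  <
y = 1/2, z = 1 ↦ 1/2  <
y = 1, z = 0 ↦ 1  ≥
y = 1, z = 1/2 ↦ 1  ≥
y = 1, z = 1 ↦ 1  ≥
So 3 of the 9 assignments meet the threshold.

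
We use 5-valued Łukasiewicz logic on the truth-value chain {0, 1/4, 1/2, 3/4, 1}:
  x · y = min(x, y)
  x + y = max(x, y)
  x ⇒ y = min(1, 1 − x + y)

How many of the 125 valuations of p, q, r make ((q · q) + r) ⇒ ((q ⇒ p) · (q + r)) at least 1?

value 1: 90 assignments (counts)
value 3/4: 13 assignments
value 1/2: 11 assignments
value 1/4: 6 assignments
value 0: 5 assignments
So 90 of the 125 assignments meet the threshold.

90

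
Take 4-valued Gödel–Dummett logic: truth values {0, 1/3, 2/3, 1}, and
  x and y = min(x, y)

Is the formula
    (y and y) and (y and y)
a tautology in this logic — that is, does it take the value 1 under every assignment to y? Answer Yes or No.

Counterexample: take y = 0.
y and y = 0 and 0 = 0
y and y = 0 and 0 = 0
(y and y) and (y and y) = 0 and 0 = 0
This gives 0 ≠ 1.

No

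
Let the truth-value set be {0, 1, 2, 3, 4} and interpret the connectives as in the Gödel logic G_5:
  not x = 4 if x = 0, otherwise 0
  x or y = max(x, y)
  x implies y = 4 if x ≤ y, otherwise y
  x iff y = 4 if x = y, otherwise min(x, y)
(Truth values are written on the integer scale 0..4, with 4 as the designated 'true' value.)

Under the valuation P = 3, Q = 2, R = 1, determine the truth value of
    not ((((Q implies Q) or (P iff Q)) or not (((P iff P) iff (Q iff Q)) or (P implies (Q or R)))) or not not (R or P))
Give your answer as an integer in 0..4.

0

Q implies Q = 2 implies 2 = 4
P iff Q = 3 iff 2 = 2
(Q implies Q) or (P iff Q) = 4 or 2 = 4
P iff P = 3 iff 3 = 4
Q iff Q = 2 iff 2 = 4
(P iff P) iff (Q iff Q) = 4 iff 4 = 4
Q or R = 2 or 1 = 2
P implies (Q or R) = 3 implies 2 = 2
((P iff P) iff (Q iff Q)) or (P implies (Q or R)) = 4 or 2 = 4
not (((P iff P) iff (Q iff Q)) or (P implies (Q or R))) = not 4 = 0
((Q implies Q) or (P iff Q)) or not (((P iff P) iff (Q iff Q)) or (P implies (Q or R))) = 4 or 0 = 4
R or P = 1 or 3 = 3
not (R or P) = not 3 = 0
not not (R or P) = not 0 = 4
(((Q implies Q) or (P iff Q)) or not (((P iff P) iff (Q iff Q)) or (P implies (Q or R)))) or not not (R or P) = 4 or 4 = 4
not ((((Q implies Q) or (P iff Q)) or not (((P iff P) iff (Q iff Q)) or (P implies (Q or R)))) or not not (R or P)) = not 4 = 0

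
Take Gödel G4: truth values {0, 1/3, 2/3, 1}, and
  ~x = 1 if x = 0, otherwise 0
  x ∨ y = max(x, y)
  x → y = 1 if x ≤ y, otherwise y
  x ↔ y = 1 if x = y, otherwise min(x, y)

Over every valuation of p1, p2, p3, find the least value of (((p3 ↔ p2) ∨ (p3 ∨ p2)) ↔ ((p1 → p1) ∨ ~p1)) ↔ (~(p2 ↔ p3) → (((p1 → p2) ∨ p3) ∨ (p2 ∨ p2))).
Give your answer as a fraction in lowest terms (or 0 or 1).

Take p1 = 0, p2 = 0, p3 = 1/3:
p3 ↔ p2 = 1/3 ↔ 0 = 0
p3 ∨ p2 = 1/3 ∨ 0 = 1/3
(p3 ↔ p2) ∨ (p3 ∨ p2) = 0 ∨ 1/3 = 1/3
p1 → p1 = 0 → 0 = 1
~p1 = ~0 = 1
(p1 → p1) ∨ ~p1 = 1 ∨ 1 = 1
((p3 ↔ p2) ∨ (p3 ∨ p2)) ↔ ((p1 → p1) ∨ ~p1) = 1/3 ↔ 1 = 1/3
p2 ↔ p3 = 0 ↔ 1/3 = 0
~(p2 ↔ p3) = ~0 = 1
p1 → p2 = 0 → 0 = 1
(p1 → p2) ∨ p3 = 1 ∨ 1/3 = 1
p2 ∨ p2 = 0 ∨ 0 = 0
((p1 → p2) ∨ p3) ∨ (p2 ∨ p2) = 1 ∨ 0 = 1
~(p2 ↔ p3) → (((p1 → p2) ∨ p3) ∨ (p2 ∨ p2)) = 1 → 1 = 1
(((p3 ↔ p2) ∨ (p3 ∨ p2)) ↔ ((p1 → p1) ∨ ~p1)) ↔ (~(p2 ↔ p3) → (((p1 → p2) ∨ p3) ∨ (p2 ∨ p2))) = 1/3 ↔ 1 = 1/3
No assignment yields a value below 1/3, so this is the minimum.

1/3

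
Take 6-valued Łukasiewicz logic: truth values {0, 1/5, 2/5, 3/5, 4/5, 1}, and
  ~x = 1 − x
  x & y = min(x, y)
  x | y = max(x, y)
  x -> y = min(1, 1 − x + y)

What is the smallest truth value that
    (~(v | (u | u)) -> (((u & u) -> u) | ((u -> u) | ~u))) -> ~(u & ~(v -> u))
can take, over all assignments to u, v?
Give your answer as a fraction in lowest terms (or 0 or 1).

3/5

Take u = 2/5, v = 4/5:
u | u = 2/5 | 2/5 = 2/5
v | (u | u) = 4/5 | 2/5 = 4/5
~(v | (u | u)) = ~4/5 = 1/5
u & u = 2/5 & 2/5 = 2/5
(u & u) -> u = 2/5 -> 2/5 = 1
u -> u = 2/5 -> 2/5 = 1
~u = ~2/5 = 3/5
(u -> u) | ~u = 1 | 3/5 = 1
((u & u) -> u) | ((u -> u) | ~u) = 1 | 1 = 1
~(v | (u | u)) -> (((u & u) -> u) | ((u -> u) | ~u)) = 1/5 -> 1 = 1
v -> u = 4/5 -> 2/5 = 3/5
~(v -> u) = ~3/5 = 2/5
u & ~(v -> u) = 2/5 & 2/5 = 2/5
~(u & ~(v -> u)) = ~2/5 = 3/5
(~(v | (u | u)) -> (((u & u) -> u) | ((u -> u) | ~u))) -> ~(u & ~(v -> u)) = 1 -> 3/5 = 3/5
No assignment yields a value below 3/5, so this is the minimum.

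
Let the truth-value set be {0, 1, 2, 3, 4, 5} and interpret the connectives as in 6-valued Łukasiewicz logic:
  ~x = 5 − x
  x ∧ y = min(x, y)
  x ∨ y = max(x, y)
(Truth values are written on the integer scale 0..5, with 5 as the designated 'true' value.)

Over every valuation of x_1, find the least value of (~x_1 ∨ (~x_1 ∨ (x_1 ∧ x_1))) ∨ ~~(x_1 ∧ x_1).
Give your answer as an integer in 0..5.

3

Take x_1 = 2:
~x_1 = ~2 = 3
~x_1 = ~2 = 3
x_1 ∧ x_1 = 2 ∧ 2 = 2
~x_1 ∨ (x_1 ∧ x_1) = 3 ∨ 2 = 3
~x_1 ∨ (~x_1 ∨ (x_1 ∧ x_1)) = 3 ∨ 3 = 3
x_1 ∧ x_1 = 2 ∧ 2 = 2
~(x_1 ∧ x_1) = ~2 = 3
~~(x_1 ∧ x_1) = ~3 = 2
(~x_1 ∨ (~x_1 ∨ (x_1 ∧ x_1))) ∨ ~~(x_1 ∧ x_1) = 3 ∨ 2 = 3
No assignment yields a value below 3, so this is the minimum.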